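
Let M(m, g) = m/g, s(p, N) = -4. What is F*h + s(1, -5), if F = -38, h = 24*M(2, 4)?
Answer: -460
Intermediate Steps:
h = 12 (h = 24*(2/4) = 24*(2*(¼)) = 24*(½) = 12)
F*h + s(1, -5) = -38*12 - 4 = -456 - 4 = -460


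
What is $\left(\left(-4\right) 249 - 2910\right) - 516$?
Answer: $-4422$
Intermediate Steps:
$\left(\left(-4\right) 249 - 2910\right) - 516 = \left(-996 - 2910\right) - 516 = -3906 - 516 = -4422$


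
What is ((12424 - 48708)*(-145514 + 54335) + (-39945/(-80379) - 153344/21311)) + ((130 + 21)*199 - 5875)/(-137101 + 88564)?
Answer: 10187452001849857267015/3079325464839 ≈ 3.3083e+9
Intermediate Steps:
((12424 - 48708)*(-145514 + 54335) + (-39945/(-80379) - 153344/21311)) + ((130 + 21)*199 - 5875)/(-137101 + 88564) = (-36284*(-91179) + (-39945*(-1/80379) - 153344*1/21311)) + (151*199 - 5875)/(-48537) = (3308338836 + (13315/26793 - 153344/21311)) + (30049 - 5875)*(-1/48537) = (3308338836 - 3824789827/570985623) + 24174*(-1/48537) = 1889013907543765001/570985623 - 2686/5393 = 10187452001849857267015/3079325464839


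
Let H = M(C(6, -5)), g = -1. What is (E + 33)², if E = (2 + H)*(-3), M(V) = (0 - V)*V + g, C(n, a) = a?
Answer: 11025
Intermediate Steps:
M(V) = -1 - V² (M(V) = (0 - V)*V - 1 = (-V)*V - 1 = -V² - 1 = -1 - V²)
H = -26 (H = -1 - 1*(-5)² = -1 - 1*25 = -1 - 25 = -26)
E = 72 (E = (2 - 26)*(-3) = -24*(-3) = 72)
(E + 33)² = (72 + 33)² = 105² = 11025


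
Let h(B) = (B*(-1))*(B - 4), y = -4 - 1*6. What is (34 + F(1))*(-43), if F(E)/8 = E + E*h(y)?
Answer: 46354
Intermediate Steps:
y = -10 (y = -4 - 6 = -10)
h(B) = -B*(-4 + B) (h(B) = (-B)*(-4 + B) = -B*(-4 + B))
F(E) = -1112*E (F(E) = 8*(E + E*(-10*(4 - 1*(-10)))) = 8*(E + E*(-10*(4 + 10))) = 8*(E + E*(-10*14)) = 8*(E + E*(-140)) = 8*(E - 140*E) = 8*(-139*E) = -1112*E)
(34 + F(1))*(-43) = (34 - 1112*1)*(-43) = (34 - 1112)*(-43) = -1078*(-43) = 46354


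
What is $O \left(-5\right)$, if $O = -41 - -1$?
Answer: $200$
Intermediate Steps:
$O = -40$ ($O = -41 + 1 = -40$)
$O \left(-5\right) = \left(-40\right) \left(-5\right) = 200$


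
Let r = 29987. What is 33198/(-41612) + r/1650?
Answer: 149130293/8582475 ≈ 17.376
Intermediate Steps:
33198/(-41612) + r/1650 = 33198/(-41612) + 29987/1650 = 33198*(-1/41612) + 29987*(1/1650) = -16599/20806 + 29987/1650 = 149130293/8582475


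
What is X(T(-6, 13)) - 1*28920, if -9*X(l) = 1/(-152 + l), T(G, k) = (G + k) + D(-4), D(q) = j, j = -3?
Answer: -38521439/1332 ≈ -28920.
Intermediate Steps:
D(q) = -3
T(G, k) = -3 + G + k (T(G, k) = (G + k) - 3 = -3 + G + k)
X(l) = -1/(9*(-152 + l))
X(T(-6, 13)) - 1*28920 = -1/(-1368 + 9*(-3 - 6 + 13)) - 1*28920 = -1/(-1368 + 9*4) - 28920 = -1/(-1368 + 36) - 28920 = -1/(-1332) - 28920 = -1*(-1/1332) - 28920 = 1/1332 - 28920 = -38521439/1332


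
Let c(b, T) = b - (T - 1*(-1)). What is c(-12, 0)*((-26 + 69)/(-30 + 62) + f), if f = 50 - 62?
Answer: 4433/32 ≈ 138.53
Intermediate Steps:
c(b, T) = -1 + b - T (c(b, T) = b - (T + 1) = b - (1 + T) = b + (-1 - T) = -1 + b - T)
f = -12
c(-12, 0)*((-26 + 69)/(-30 + 62) + f) = (-1 - 12 - 1*0)*((-26 + 69)/(-30 + 62) - 12) = (-1 - 12 + 0)*(43/32 - 12) = -13*(43*(1/32) - 12) = -13*(43/32 - 12) = -13*(-341/32) = 4433/32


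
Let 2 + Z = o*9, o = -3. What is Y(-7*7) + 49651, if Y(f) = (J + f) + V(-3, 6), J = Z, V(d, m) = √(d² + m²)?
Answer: 49573 + 3*√5 ≈ 49580.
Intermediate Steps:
Z = -29 (Z = -2 - 3*9 = -2 - 27 = -29)
J = -29
Y(f) = -29 + f + 3*√5 (Y(f) = (-29 + f) + √((-3)² + 6²) = (-29 + f) + √(9 + 36) = (-29 + f) + √45 = (-29 + f) + 3*√5 = -29 + f + 3*√5)
Y(-7*7) + 49651 = (-29 - 7*7 + 3*√5) + 49651 = (-29 - 49 + 3*√5) + 49651 = (-78 + 3*√5) + 49651 = 49573 + 3*√5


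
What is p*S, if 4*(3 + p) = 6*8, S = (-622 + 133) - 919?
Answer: -12672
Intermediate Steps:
S = -1408 (S = -489 - 919 = -1408)
p = 9 (p = -3 + (6*8)/4 = -3 + (1/4)*48 = -3 + 12 = 9)
p*S = 9*(-1408) = -12672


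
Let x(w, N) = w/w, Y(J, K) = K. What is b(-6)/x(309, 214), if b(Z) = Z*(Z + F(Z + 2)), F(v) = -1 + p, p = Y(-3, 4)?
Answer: 18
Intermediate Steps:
p = 4
F(v) = 3 (F(v) = -1 + 4 = 3)
x(w, N) = 1
b(Z) = Z*(3 + Z) (b(Z) = Z*(Z + 3) = Z*(3 + Z))
b(-6)/x(309, 214) = -6*(3 - 6)/1 = -6*(-3)*1 = 18*1 = 18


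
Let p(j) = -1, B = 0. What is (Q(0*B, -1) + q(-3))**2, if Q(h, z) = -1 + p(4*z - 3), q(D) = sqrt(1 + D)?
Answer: (2 - I*sqrt(2))**2 ≈ 2.0 - 5.6569*I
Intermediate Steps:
Q(h, z) = -2 (Q(h, z) = -1 - 1 = -2)
(Q(0*B, -1) + q(-3))**2 = (-2 + sqrt(1 - 3))**2 = (-2 + sqrt(-2))**2 = (-2 + I*sqrt(2))**2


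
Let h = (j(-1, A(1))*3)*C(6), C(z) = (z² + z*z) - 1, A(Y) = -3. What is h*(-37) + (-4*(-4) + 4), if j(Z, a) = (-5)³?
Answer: 985145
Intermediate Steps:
j(Z, a) = -125
C(z) = -1 + 2*z² (C(z) = (z² + z²) - 1 = 2*z² - 1 = -1 + 2*z²)
h = -26625 (h = (-125*3)*(-1 + 2*6²) = -375*(-1 + 2*36) = -375*(-1 + 72) = -375*71 = -26625)
h*(-37) + (-4*(-4) + 4) = -26625*(-37) + (-4*(-4) + 4) = 985125 + (16 + 4) = 985125 + 20 = 985145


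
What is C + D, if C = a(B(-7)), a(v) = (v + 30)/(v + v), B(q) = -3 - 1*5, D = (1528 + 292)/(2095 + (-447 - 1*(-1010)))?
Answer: -7339/10632 ≈ -0.69027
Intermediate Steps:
D = 910/1329 (D = 1820/(2095 + (-447 + 1010)) = 1820/(2095 + 563) = 1820/2658 = 1820*(1/2658) = 910/1329 ≈ 0.68473)
B(q) = -8 (B(q) = -3 - 5 = -8)
a(v) = (30 + v)/(2*v) (a(v) = (30 + v)/((2*v)) = (30 + v)*(1/(2*v)) = (30 + v)/(2*v))
C = -11/8 (C = (½)*(30 - 8)/(-8) = (½)*(-⅛)*22 = -11/8 ≈ -1.3750)
C + D = -11/8 + 910/1329 = -7339/10632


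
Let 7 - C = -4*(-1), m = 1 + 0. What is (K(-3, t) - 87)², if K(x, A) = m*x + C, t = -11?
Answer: 7569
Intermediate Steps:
m = 1
C = 3 (C = 7 - (-4)*(-1) = 7 - 1*4 = 7 - 4 = 3)
K(x, A) = 3 + x (K(x, A) = 1*x + 3 = x + 3 = 3 + x)
(K(-3, t) - 87)² = ((3 - 3) - 87)² = (0 - 87)² = (-87)² = 7569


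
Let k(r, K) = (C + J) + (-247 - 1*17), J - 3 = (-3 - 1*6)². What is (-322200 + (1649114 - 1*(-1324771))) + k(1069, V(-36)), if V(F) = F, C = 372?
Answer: 2651877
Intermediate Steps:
J = 84 (J = 3 + (-3 - 1*6)² = 3 + (-3 - 6)² = 3 + (-9)² = 3 + 81 = 84)
k(r, K) = 192 (k(r, K) = (372 + 84) + (-247 - 1*17) = 456 + (-247 - 17) = 456 - 264 = 192)
(-322200 + (1649114 - 1*(-1324771))) + k(1069, V(-36)) = (-322200 + (1649114 - 1*(-1324771))) + 192 = (-322200 + (1649114 + 1324771)) + 192 = (-322200 + 2973885) + 192 = 2651685 + 192 = 2651877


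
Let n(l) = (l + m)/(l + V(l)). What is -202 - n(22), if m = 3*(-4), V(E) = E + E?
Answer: -6671/33 ≈ -202.15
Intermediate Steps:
V(E) = 2*E
m = -12
n(l) = (-12 + l)/(3*l) (n(l) = (l - 12)/(l + 2*l) = (-12 + l)/((3*l)) = (-12 + l)*(1/(3*l)) = (-12 + l)/(3*l))
-202 - n(22) = -202 - (-12 + 22)/(3*22) = -202 - 10/(3*22) = -202 - 1*5/33 = -202 - 5/33 = -6671/33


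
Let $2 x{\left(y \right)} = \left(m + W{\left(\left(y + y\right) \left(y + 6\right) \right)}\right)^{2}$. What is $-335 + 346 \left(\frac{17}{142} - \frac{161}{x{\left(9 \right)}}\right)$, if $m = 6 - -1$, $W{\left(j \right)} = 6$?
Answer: $- \frac{11432888}{11999} \approx -952.82$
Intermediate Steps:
$m = 7$ ($m = 6 + 1 = 7$)
$x{\left(y \right)} = \frac{169}{2}$ ($x{\left(y \right)} = \frac{\left(7 + 6\right)^{2}}{2} = \frac{13^{2}}{2} = \frac{1}{2} \cdot 169 = \frac{169}{2}$)
$-335 + 346 \left(\frac{17}{142} - \frac{161}{x{\left(9 \right)}}\right) = -335 + 346 \left(\frac{17}{142} - \frac{161}{\frac{169}{2}}\right) = -335 + 346 \left(17 \cdot \frac{1}{142} - \frac{322}{169}\right) = -335 + 346 \left(\frac{17}{142} - \frac{322}{169}\right) = -335 + 346 \left(- \frac{42851}{23998}\right) = -335 - \frac{7413223}{11999} = - \frac{11432888}{11999}$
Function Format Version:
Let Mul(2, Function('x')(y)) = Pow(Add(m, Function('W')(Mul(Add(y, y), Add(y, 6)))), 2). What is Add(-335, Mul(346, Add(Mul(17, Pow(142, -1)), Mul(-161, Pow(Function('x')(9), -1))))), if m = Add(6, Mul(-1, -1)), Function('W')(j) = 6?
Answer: Rational(-11432888, 11999) ≈ -952.82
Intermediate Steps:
m = 7 (m = Add(6, 1) = 7)
Function('x')(y) = Rational(169, 2) (Function('x')(y) = Mul(Rational(1, 2), Pow(Add(7, 6), 2)) = Mul(Rational(1, 2), Pow(13, 2)) = Mul(Rational(1, 2), 169) = Rational(169, 2))
Add(-335, Mul(346, Add(Mul(17, Pow(142, -1)), Mul(-161, Pow(Function('x')(9), -1))))) = Add(-335, Mul(346, Add(Mul(17, Pow(142, -1)), Mul(-161, Pow(Rational(169, 2), -1))))) = Add(-335, Mul(346, Add(Mul(17, Rational(1, 142)), Mul(-161, Rational(2, 169))))) = Add(-335, Mul(346, Add(Rational(17, 142), Rational(-322, 169)))) = Add(-335, Mul(346, Rational(-42851, 23998))) = Add(-335, Rational(-7413223, 11999)) = Rational(-11432888, 11999)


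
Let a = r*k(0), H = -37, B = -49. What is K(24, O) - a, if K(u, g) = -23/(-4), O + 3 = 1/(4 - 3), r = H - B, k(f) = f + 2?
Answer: -73/4 ≈ -18.250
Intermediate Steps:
k(f) = 2 + f
r = 12 (r = -37 - 1*(-49) = -37 + 49 = 12)
O = -2 (O = -3 + 1/(4 - 3) = -3 + 1/1 = -3 + 1 = -2)
K(u, g) = 23/4 (K(u, g) = -23*(-¼) = 23/4)
a = 24 (a = 12*(2 + 0) = 12*2 = 24)
K(24, O) - a = 23/4 - 1*24 = 23/4 - 24 = -73/4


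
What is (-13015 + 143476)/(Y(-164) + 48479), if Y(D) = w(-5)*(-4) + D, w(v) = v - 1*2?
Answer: 130461/48343 ≈ 2.6987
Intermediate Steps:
w(v) = -2 + v (w(v) = v - 2 = -2 + v)
Y(D) = 28 + D (Y(D) = (-2 - 5)*(-4) + D = -7*(-4) + D = 28 + D)
(-13015 + 143476)/(Y(-164) + 48479) = (-13015 + 143476)/((28 - 164) + 48479) = 130461/(-136 + 48479) = 130461/48343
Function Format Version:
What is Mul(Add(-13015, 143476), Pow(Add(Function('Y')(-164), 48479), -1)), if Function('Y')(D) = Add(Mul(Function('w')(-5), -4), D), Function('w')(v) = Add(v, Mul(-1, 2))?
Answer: Rational(130461, 48343) ≈ 2.6987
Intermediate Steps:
Function('w')(v) = Add(-2, v) (Function('w')(v) = Add(v, -2) = Add(-2, v))
Function('Y')(D) = Add(28, D) (Function('Y')(D) = Add(Mul(Add(-2, -5), -4), D) = Add(Mul(-7, -4), D) = Add(28, D))
Mul(Add(-13015, 143476), Pow(Add(Function('Y')(-164), 48479), -1)) = Mul(Add(-13015, 143476), Pow(Add(Add(28, -164), 48479), -1)) = Mul(130461, Pow(Add(-136, 48479), -1)) = Mul(130461, Pow(48343, -1)) = Mul(130461, Rational(1, 48343)) = Rational(130461, 48343)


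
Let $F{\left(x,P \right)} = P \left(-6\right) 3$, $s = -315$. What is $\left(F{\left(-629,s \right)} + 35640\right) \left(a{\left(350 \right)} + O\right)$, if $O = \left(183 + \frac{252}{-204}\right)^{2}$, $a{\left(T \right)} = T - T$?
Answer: $\frac{23201883000}{17} \approx 1.3648 \cdot 10^{9}$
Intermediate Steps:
$F{\left(x,P \right)} = - 18 P$ ($F{\left(x,P \right)} = - 6 P 3 = - 18 P$)
$a{\left(T \right)} = 0$
$O = \frac{9548100}{289}$ ($O = \left(183 + 252 \left(- \frac{1}{204}\right)\right)^{2} = \left(183 - \frac{21}{17}\right)^{2} = \left(\frac{3090}{17}\right)^{2} = \frac{9548100}{289} \approx 33038.0$)
$\left(F{\left(-629,s \right)} + 35640\right) \left(a{\left(350 \right)} + O\right) = \left(\left(-18\right) \left(-315\right) + 35640\right) \left(0 + \frac{9548100}{289}\right) = \left(5670 + 35640\right) \frac{9548100}{289} = 41310 \cdot \frac{9548100}{289} = \frac{23201883000}{17}$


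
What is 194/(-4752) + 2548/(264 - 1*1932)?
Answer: -517987/330264 ≈ -1.5684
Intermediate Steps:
194/(-4752) + 2548/(264 - 1*1932) = 194*(-1/4752) + 2548/(264 - 1932) = -97/2376 + 2548/(-1668) = -97/2376 + 2548*(-1/1668) = -97/2376 - 637/417 = -517987/330264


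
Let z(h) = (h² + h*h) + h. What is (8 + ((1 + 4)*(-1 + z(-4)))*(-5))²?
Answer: 444889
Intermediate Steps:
z(h) = h + 2*h² (z(h) = (h² + h²) + h = 2*h² + h = h + 2*h²)
(8 + ((1 + 4)*(-1 + z(-4)))*(-5))² = (8 + ((1 + 4)*(-1 - 4*(1 + 2*(-4))))*(-5))² = (8 + (5*(-1 - 4*(1 - 8)))*(-5))² = (8 + (5*(-1 - 4*(-7)))*(-5))² = (8 + (5*(-1 + 28))*(-5))² = (8 + (5*27)*(-5))² = (8 + 135*(-5))² = (8 - 675)² = (-667)² = 444889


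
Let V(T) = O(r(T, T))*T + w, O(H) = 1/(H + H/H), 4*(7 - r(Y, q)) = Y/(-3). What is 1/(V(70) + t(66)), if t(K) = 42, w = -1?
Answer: 83/3823 ≈ 0.021711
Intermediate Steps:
r(Y, q) = 7 + Y/12 (r(Y, q) = 7 - Y/(4*(-3)) = 7 - Y*(-1)/(4*3) = 7 - (-1)*Y/12 = 7 + Y/12)
O(H) = 1/(1 + H) (O(H) = 1/(H + 1) = 1/(1 + H))
V(T) = -1 + T/(8 + T/12) (V(T) = T/(1 + (7 + T/12)) - 1 = T/(8 + T/12) - 1 = -1 + T/(8 + T/12))
1/(V(70) + t(66)) = 1/((-96 + 11*70)/(96 + 70) + 42) = 1/((-96 + 770)/166 + 42) = 1/((1/166)*674 + 42) = 1/(337/83 + 42) = 1/(3823/83) = 83/3823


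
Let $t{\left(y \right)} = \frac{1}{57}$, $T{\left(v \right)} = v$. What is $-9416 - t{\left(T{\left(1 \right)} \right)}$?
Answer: $- \frac{536713}{57} \approx -9416.0$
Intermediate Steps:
$t{\left(y \right)} = \frac{1}{57}$
$-9416 - t{\left(T{\left(1 \right)} \right)} = -9416 - \frac{1}{57} = - \frac{536713}{57}$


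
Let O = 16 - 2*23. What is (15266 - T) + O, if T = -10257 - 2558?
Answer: 28051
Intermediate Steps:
O = -30 (O = 16 - 46 = -30)
T = -12815
(15266 - T) + O = (15266 - 1*(-12815)) - 30 = (15266 + 12815) - 30 = 28081 - 30 = 28051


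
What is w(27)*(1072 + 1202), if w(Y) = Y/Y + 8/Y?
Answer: 26530/9 ≈ 2947.8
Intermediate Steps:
w(Y) = 1 + 8/Y
w(27)*(1072 + 1202) = ((8 + 27)/27)*(1072 + 1202) = ((1/27)*35)*2274 = (35/27)*2274 = 26530/9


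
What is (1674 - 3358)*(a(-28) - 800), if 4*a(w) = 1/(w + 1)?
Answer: 36374821/27 ≈ 1.3472e+6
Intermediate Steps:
a(w) = 1/(4*(1 + w)) (a(w) = 1/(4*(w + 1)) = 1/(4*(1 + w)))
(1674 - 3358)*(a(-28) - 800) = (1674 - 3358)*(1/(4*(1 - 28)) - 800) = -1684*((¼)/(-27) - 800) = -1684*((¼)*(-1/27) - 800) = -1684*(-1/108 - 800) = -1684*(-86401/108) = 36374821/27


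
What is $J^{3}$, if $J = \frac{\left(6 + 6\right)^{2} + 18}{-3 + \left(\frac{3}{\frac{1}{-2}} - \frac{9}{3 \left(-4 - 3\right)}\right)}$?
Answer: $- \frac{6751269}{1000} \approx -6751.3$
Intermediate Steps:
$J = - \frac{189}{10}$ ($J = \frac{12^{2} + 18}{-3 + \left(\frac{3}{- \frac{1}{2}} - \frac{9}{3 \left(-7\right)}\right)} = \frac{144 + 18}{-3 - \left(6 + \frac{9}{-21}\right)} = \frac{162}{-3 - \frac{39}{7}} = \frac{162}{- \frac{60}{7}} = 162 \left(- \frac{7}{60}\right) = - \frac{189}{10} \approx -18.9$)
$J^{3} = \left(- \frac{189}{10}\right)^{3} = - \frac{6751269}{1000}$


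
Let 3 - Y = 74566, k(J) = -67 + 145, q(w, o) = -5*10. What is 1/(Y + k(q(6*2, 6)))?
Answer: -1/74485 ≈ -1.3426e-5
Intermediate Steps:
q(w, o) = -50
k(J) = 78
Y = -74563 (Y = 3 - 1*74566 = 3 - 74566 = -74563)
1/(Y + k(q(6*2, 6))) = 1/(-74563 + 78) = 1/(-74485) = -1/74485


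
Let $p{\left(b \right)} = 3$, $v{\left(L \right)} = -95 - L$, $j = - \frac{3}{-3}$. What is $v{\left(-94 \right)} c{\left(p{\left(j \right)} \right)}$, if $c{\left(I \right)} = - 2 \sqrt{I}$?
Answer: $2 \sqrt{3} \approx 3.4641$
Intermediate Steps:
$j = 1$ ($j = \left(-3\right) \left(- \frac{1}{3}\right) = 1$)
$v{\left(-94 \right)} c{\left(p{\left(j \right)} \right)} = \left(-95 - -94\right) \left(- 2 \sqrt{3}\right) = \left(-95 + 94\right) \left(- 2 \sqrt{3}\right) = - \left(-2\right) \sqrt{3} = 2 \sqrt{3}$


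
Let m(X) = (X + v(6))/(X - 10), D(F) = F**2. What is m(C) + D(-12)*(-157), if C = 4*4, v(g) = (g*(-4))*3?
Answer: -67852/3 ≈ -22617.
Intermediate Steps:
v(g) = -12*g (v(g) = -4*g*3 = -12*g)
C = 16
m(X) = (-72 + X)/(-10 + X) (m(X) = (X - 12*6)/(X - 10) = (X - 72)/(-10 + X) = (-72 + X)/(-10 + X))
m(C) + D(-12)*(-157) = (-72 + 16)/(-10 + 16) + (-12)**2*(-157) = -56/6 + 144*(-157) = (1/6)*(-56) - 22608 = -28/3 - 22608 = -67852/3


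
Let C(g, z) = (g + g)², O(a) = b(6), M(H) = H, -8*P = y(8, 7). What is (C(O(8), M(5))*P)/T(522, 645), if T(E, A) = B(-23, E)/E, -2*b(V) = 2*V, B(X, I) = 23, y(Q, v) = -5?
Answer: 46980/23 ≈ 2042.6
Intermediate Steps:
P = 5/8 (P = -⅛*(-5) = 5/8 ≈ 0.62500)
b(V) = -V
O(a) = -6 (O(a) = -1*6 = -6)
C(g, z) = 4*g² (C(g, z) = (2*g)² = 4*g²)
T(E, A) = 23/E
(C(O(8), M(5))*P)/T(522, 645) = ((4*(-6)²)*(5/8))/((23/522)) = ((4*36)*(5/8))/((23*(1/522))) = (144*(5/8))/(23/522) = 90*(522/23) = 46980/23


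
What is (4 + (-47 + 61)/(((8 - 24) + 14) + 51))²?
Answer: 900/49 ≈ 18.367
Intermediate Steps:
(4 + (-47 + 61)/(((8 - 24) + 14) + 51))² = (4 + 14/((-16 + 14) + 51))² = (4 + 14/(-2 + 51))² = (4 + 14/49)² = (4 + 14*(1/49))² = (4 + 2/7)² = (30/7)² = 900/49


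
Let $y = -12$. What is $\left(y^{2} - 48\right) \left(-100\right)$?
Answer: $-9600$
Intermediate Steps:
$\left(y^{2} - 48\right) \left(-100\right) = \left(\left(-12\right)^{2} - 48\right) \left(-100\right) = \left(144 - 48\right) \left(-100\right) = 96 \left(-100\right) = -9600$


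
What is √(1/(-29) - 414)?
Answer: I*√348203/29 ≈ 20.348*I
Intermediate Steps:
√(1/(-29) - 414) = √(-1/29 - 414) = √(-12007/29) = I*√348203/29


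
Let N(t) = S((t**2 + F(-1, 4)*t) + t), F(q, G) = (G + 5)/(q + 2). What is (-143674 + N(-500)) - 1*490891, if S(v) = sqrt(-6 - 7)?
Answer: -634565 + I*sqrt(13) ≈ -6.3457e+5 + 3.6056*I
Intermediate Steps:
F(q, G) = (5 + G)/(2 + q)
S(v) = I*sqrt(13) (S(v) = sqrt(-13) = I*sqrt(13))
N(t) = I*sqrt(13)
(-143674 + N(-500)) - 1*490891 = (-143674 + I*sqrt(13)) - 1*490891 = (-143674 + I*sqrt(13)) - 490891 = -634565 + I*sqrt(13)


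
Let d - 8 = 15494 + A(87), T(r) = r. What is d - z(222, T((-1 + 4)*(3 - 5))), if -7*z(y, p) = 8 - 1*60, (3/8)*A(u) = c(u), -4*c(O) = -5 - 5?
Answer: 325526/21 ≈ 15501.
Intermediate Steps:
c(O) = 5/2 (c(O) = -(-5 - 5)/4 = -¼*(-10) = 5/2)
A(u) = 20/3 (A(u) = (8/3)*(5/2) = 20/3)
z(y, p) = 52/7 (z(y, p) = -(8 - 1*60)/7 = -(8 - 60)/7 = -⅐*(-52) = 52/7)
d = 46526/3 (d = 8 + (15494 + 20/3) = 8 + 46502/3 = 46526/3 ≈ 15509.)
d - z(222, T((-1 + 4)*(3 - 5))) = 46526/3 - 1*52/7 = 46526/3 - 52/7 = 325526/21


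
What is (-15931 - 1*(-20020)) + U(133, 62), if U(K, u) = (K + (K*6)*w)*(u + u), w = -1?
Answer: -78371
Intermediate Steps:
U(K, u) = -10*K*u (U(K, u) = (K + (K*6)*(-1))*(u + u) = (K + (6*K)*(-1))*(2*u) = (K - 6*K)*(2*u) = (-5*K)*(2*u) = -10*K*u)
(-15931 - 1*(-20020)) + U(133, 62) = (-15931 - 1*(-20020)) - 10*133*62 = (-15931 + 20020) - 82460 = 4089 - 82460 = -78371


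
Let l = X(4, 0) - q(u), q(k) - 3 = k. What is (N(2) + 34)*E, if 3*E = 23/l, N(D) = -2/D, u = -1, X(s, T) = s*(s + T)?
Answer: 253/14 ≈ 18.071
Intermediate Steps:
X(s, T) = s*(T + s)
q(k) = 3 + k
l = 14 (l = 4*(0 + 4) - (3 - 1) = 4*4 - 1*2 = 16 - 2 = 14)
E = 23/42 (E = (23/14)/3 = (23*(1/14))/3 = (⅓)*(23/14) = 23/42 ≈ 0.54762)
(N(2) + 34)*E = (-2/2 + 34)*(23/42) = (-2*½ + 34)*(23/42) = (-1 + 34)*(23/42) = 33*(23/42) = 253/14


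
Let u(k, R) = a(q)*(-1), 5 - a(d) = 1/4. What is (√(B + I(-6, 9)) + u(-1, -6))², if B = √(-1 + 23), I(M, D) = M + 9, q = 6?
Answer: (19 - 4*√(3 + √22))²/16 ≈ 3.9079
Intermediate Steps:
a(d) = 19/4 (a(d) = 5 - 1/4 = 5 - 1*¼ = 5 - ¼ = 19/4)
I(M, D) = 9 + M
B = √22 ≈ 4.6904
u(k, R) = -19/4 (u(k, R) = (19/4)*(-1) = -19/4)
(√(B + I(-6, 9)) + u(-1, -6))² = (√(√22 + (9 - 6)) - 19/4)² = (√(√22 + 3) - 19/4)² = (√(3 + √22) - 19/4)² = (-19/4 + √(3 + √22))²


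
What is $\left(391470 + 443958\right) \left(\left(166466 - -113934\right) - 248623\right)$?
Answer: $26547395556$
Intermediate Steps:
$\left(391470 + 443958\right) \left(\left(166466 - -113934\right) - 248623\right) = 835428 \left(\left(166466 + 113934\right) - 248623\right) = 835428 \left(280400 - 248623\right) = 835428 \cdot 31777 = 26547395556$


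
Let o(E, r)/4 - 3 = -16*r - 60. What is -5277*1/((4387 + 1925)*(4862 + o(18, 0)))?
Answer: -1759/9749936 ≈ -0.00018041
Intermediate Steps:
o(E, r) = -228 - 64*r (o(E, r) = 12 + 4*(-16*r - 60) = 12 + 4*(-60 - 16*r) = 12 + (-240 - 64*r) = -228 - 64*r)
-5277*1/((4387 + 1925)*(4862 + o(18, 0))) = -5277*1/((4387 + 1925)*(4862 + (-228 - 64*0))) = -5277*1/(6312*(4862 + (-228 + 0))) = -5277*1/(6312*(4862 - 228)) = -5277/(4634*6312) = -5277/29249808 = -5277*1/29249808 = -1759/9749936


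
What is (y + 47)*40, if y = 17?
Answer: 2560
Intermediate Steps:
(y + 47)*40 = (17 + 47)*40 = 64*40 = 2560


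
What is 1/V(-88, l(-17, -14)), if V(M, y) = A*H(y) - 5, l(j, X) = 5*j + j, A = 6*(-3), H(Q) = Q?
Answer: 1/1831 ≈ 0.00054615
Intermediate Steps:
A = -18
l(j, X) = 6*j
V(M, y) = -5 - 18*y (V(M, y) = -18*y - 5 = -5 - 18*y)
1/V(-88, l(-17, -14)) = 1/(-5 - 108*(-17)) = 1/(-5 - 18*(-102)) = 1/(-5 + 1836) = 1/1831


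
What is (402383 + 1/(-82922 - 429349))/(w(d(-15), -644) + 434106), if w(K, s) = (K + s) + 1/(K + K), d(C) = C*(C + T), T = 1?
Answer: 28858079850880/31102062646437 ≈ 0.92785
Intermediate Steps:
d(C) = C*(1 + C) (d(C) = C*(C + 1) = C*(1 + C))
w(K, s) = K + s + 1/(2*K) (w(K, s) = (K + s) + 1/(2*K) = K + s + 1/(2*K))
(402383 + 1/(-82922 - 429349))/(w(d(-15), -644) + 434106) = (402383 + 1/(-82922 - 429349))/((-15*(1 - 15) - 644 + 1/(2*((-15*(1 - 15))))) + 434106) = (402383 + 1/(-512271))/((-15*(-14) - 644 + 1/(2*((-15*(-14))))) + 434106) = (402383 - 1/512271)/((210 - 644 + (½)/210) + 434106) = 206129141792/(512271*((210 - 644 + (½)*(1/210)) + 434106)) = 206129141792/(512271*((210 - 644 + 1/420) + 434106)) = 206129141792/(512271*(-182279/420 + 434106)) = 206129141792/(512271*(182142241/420)) = (206129141792/512271)*(420/182142241) = 28858079850880/31102062646437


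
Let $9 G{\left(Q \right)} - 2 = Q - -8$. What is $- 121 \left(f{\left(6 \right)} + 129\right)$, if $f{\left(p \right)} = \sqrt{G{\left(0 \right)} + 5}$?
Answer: $-15609 - \frac{121 \sqrt{55}}{3} \approx -15908.0$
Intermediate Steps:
$G{\left(Q \right)} = \frac{10}{9} + \frac{Q}{9}$ ($G{\left(Q \right)} = \frac{2}{9} + \frac{Q - -8}{9} = \frac{2}{9} + \frac{Q + 8}{9} = \frac{2}{9} + \frac{8 + Q}{9} = \frac{2}{9} + \left(\frac{8}{9} + \frac{Q}{9}\right) = \frac{10}{9} + \frac{Q}{9}$)
$f{\left(p \right)} = \frac{\sqrt{55}}{3}$ ($f{\left(p \right)} = \sqrt{\left(\frac{10}{9} + \frac{1}{9} \cdot 0\right) + 5} = \sqrt{\left(\frac{10}{9} + 0\right) + 5} = \sqrt{\frac{10}{9} + 5} = \sqrt{\frac{55}{9}} = \frac{\sqrt{55}}{3}$)
$- 121 \left(f{\left(6 \right)} + 129\right) = - 121 \left(\frac{\sqrt{55}}{3} + 129\right) = - 121 \left(129 + \frac{\sqrt{55}}{3}\right) = -15609 - \frac{121 \sqrt{55}}{3}$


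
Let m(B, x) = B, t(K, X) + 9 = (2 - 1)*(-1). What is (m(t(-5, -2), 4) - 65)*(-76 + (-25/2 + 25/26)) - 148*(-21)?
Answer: 125754/13 ≈ 9673.4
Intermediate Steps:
t(K, X) = -10 (t(K, X) = -9 + (2 - 1)*(-1) = -9 + 1*(-1) = -9 - 1 = -10)
(m(t(-5, -2), 4) - 65)*(-76 + (-25/2 + 25/26)) - 148*(-21) = (-10 - 65)*(-76 + (-25/2 + 25/26)) - 148*(-21) = -75*(-76 + (-25*½ + 25*(1/26))) + 3108 = -75*(-76 + (-25/2 + 25/26)) + 3108 = -75*(-76 - 150/13) + 3108 = -75*(-1138/13) + 3108 = 85350/13 + 3108 = 125754/13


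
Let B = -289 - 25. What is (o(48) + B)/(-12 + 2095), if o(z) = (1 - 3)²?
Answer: -310/2083 ≈ -0.14882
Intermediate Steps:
B = -314
o(z) = 4 (o(z) = (-2)² = 4)
(o(48) + B)/(-12 + 2095) = (4 - 314)/(-12 + 2095) = -310/2083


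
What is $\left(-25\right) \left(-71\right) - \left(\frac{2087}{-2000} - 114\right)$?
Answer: $\frac{3780087}{2000} \approx 1890.0$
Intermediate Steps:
$\left(-25\right) \left(-71\right) - \left(\frac{2087}{-2000} - 114\right) = 1775 - \left(2087 \left(- \frac{1}{2000}\right) - 114\right) = 1775 - \left(- \frac{2087}{2000} - 114\right) = 1775 - - \frac{230087}{2000} = 1775 + \frac{230087}{2000} = \frac{3780087}{2000}$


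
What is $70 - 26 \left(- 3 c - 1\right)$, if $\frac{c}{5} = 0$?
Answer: $96$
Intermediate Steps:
$c = 0$ ($c = 5 \cdot 0 = 0$)
$70 - 26 \left(- 3 c - 1\right) = 70 - 26 \left(\left(-3\right) 0 - 1\right) = 70 - 26 \left(0 - 1\right) = 70 - -26 = 70 + 26 = 96$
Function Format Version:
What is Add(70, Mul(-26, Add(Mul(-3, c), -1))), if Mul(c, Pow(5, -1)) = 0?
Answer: 96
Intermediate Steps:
c = 0 (c = Mul(5, 0) = 0)
Add(70, Mul(-26, Add(Mul(-3, c), -1))) = Add(70, Mul(-26, Add(Mul(-3, 0), -1))) = Add(70, Mul(-26, Add(0, -1))) = Add(70, Mul(-26, -1)) = Add(70, 26) = 96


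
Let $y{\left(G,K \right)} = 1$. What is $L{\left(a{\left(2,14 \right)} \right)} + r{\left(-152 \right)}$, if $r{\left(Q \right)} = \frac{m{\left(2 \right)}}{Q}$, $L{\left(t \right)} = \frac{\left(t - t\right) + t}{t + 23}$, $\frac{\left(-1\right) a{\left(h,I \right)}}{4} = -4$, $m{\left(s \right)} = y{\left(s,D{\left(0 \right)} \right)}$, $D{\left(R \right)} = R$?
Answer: $\frac{2393}{5928} \approx 0.40368$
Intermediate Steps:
$m{\left(s \right)} = 1$
$a{\left(h,I \right)} = 16$ ($a{\left(h,I \right)} = \left(-4\right) \left(-4\right) = 16$)
$L{\left(t \right)} = \frac{t}{23 + t}$ ($L{\left(t \right)} = \frac{0 + t}{23 + t} = \frac{t}{23 + t}$)
$r{\left(Q \right)} = \frac{1}{Q}$ ($r{\left(Q \right)} = 1 \frac{1}{Q} = \frac{1}{Q}$)
$L{\left(a{\left(2,14 \right)} \right)} + r{\left(-152 \right)} = \frac{16}{23 + 16} + \frac{1}{-152} = \frac{16}{39} - \frac{1}{152} = \frac{2393}{5928}$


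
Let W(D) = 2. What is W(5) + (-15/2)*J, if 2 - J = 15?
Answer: 199/2 ≈ 99.500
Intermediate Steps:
J = -13 (J = 2 - 1*15 = 2 - 15 = -13)
W(5) + (-15/2)*J = 2 - 15/2*(-13) = 2 + 195/2 = 199/2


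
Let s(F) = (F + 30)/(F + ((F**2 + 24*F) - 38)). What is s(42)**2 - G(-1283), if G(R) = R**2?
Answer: -198203930320/120409 ≈ -1.6461e+6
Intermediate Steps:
s(F) = (30 + F)/(-38 + F**2 + 25*F) (s(F) = (30 + F)/(F + (-38 + F**2 + 24*F)) = (30 + F)/(-38 + F**2 + 25*F))
s(42)**2 - G(-1283) = ((30 + 42)/(-38 + 42**2 + 25*42))**2 - 1*(-1283)**2 = (72/(-38 + 1764 + 1050))**2 - 1*1646089 = (72/2776)**2 - 1646089 = ((1/2776)*72)**2 - 1646089 = (9/347)**2 - 1646089 = 81/120409 - 1646089 = -198203930320/120409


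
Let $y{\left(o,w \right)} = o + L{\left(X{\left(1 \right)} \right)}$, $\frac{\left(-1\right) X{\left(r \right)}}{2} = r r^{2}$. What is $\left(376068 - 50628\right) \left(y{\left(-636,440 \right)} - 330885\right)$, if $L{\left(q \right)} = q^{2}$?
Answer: $-107888892480$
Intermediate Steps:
$X{\left(r \right)} = - 2 r^{3}$ ($X{\left(r \right)} = - 2 r r^{2} = - 2 r^{3}$)
$y{\left(o,w \right)} = 4 + o$ ($y{\left(o,w \right)} = o + \left(- 2 \cdot 1^{3}\right)^{2} = o + \left(\left(-2\right) 1\right)^{2} = o + \left(-2\right)^{2} = o + 4 = 4 + o$)
$\left(376068 - 50628\right) \left(y{\left(-636,440 \right)} - 330885\right) = \left(376068 - 50628\right) \left(\left(4 - 636\right) - 330885\right) = 325440 \left(-632 - 330885\right) = 325440 \left(-331517\right) = -107888892480$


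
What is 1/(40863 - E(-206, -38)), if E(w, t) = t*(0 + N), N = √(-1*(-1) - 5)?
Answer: 40863/1669790545 - 76*I/1669790545 ≈ 2.4472e-5 - 4.5515e-8*I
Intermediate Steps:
N = 2*I (N = √(1 - 5) = √(-4) = 2*I ≈ 2.0*I)
E(w, t) = 2*I*t (E(w, t) = t*(0 + 2*I) = t*(2*I) = 2*I*t)
1/(40863 - E(-206, -38)) = 1/(40863 - 2*I*(-38)) = 1/(40863 - (-76)*I) = 1/(40863 + 76*I) = (40863 - 76*I)/1669790545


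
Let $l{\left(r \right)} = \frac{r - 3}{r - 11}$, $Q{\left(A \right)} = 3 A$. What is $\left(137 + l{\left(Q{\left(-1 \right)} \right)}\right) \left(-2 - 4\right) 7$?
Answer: $-5772$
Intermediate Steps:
$l{\left(r \right)} = \frac{-3 + r}{-11 + r}$
$\left(137 + l{\left(Q{\left(-1 \right)} \right)}\right) \left(-2 - 4\right) 7 = \left(137 + \frac{-3 + 3 \left(-1\right)}{-11 + 3 \left(-1\right)}\right) \left(-2 - 4\right) 7 = \left(137 + \frac{-3 - 3}{-11 - 3}\right) \left(\left(-6\right) 7\right) = \left(137 + \frac{1}{-14} \left(-6\right)\right) \left(-42\right) = \left(137 - - \frac{3}{7}\right) \left(-42\right) = \left(137 + \frac{3}{7}\right) \left(-42\right) = \frac{962}{7} \left(-42\right) = -5772$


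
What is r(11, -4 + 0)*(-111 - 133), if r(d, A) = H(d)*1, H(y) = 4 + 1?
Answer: -1220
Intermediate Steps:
H(y) = 5
r(d, A) = 5 (r(d, A) = 5*1 = 5)
r(11, -4 + 0)*(-111 - 133) = 5*(-111 - 133) = 5*(-244) = -1220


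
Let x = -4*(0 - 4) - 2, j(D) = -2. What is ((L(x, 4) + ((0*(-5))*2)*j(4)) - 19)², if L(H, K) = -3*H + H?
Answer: 2209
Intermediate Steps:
x = 14 (x = -4*(-4) - 2 = 16 - 2 = 14)
L(H, K) = -2*H
((L(x, 4) + ((0*(-5))*2)*j(4)) - 19)² = ((-2*14 + ((0*(-5))*2)*(-2)) - 19)² = ((-28 + (0*2)*(-2)) - 19)² = ((-28 + 0*(-2)) - 19)² = ((-28 + 0) - 19)² = (-28 - 19)² = (-47)² = 2209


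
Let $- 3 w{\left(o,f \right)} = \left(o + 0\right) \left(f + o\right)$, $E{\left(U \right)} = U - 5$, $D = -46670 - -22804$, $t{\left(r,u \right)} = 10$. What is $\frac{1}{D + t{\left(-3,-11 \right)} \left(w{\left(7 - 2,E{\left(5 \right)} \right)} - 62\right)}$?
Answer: $- \frac{3}{73708} \approx -4.0701 \cdot 10^{-5}$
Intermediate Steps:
$D = -23866$ ($D = -46670 + 22804 = -23866$)
$E{\left(U \right)} = -5 + U$
$w{\left(o,f \right)} = - \frac{o \left(f + o\right)}{3}$ ($w{\left(o,f \right)} = - \frac{\left(o + 0\right) \left(f + o\right)}{3} = - \frac{o \left(f + o\right)}{3}$)
$\frac{1}{D + t{\left(-3,-11 \right)} \left(w{\left(7 - 2,E{\left(5 \right)} \right)} - 62\right)} = \frac{1}{-23866 + 10 \left(- \frac{\left(7 - 2\right) \left(\left(-5 + 5\right) + \left(7 - 2\right)\right)}{3} - 62\right)} = \frac{1}{-23866 + 10 \left(\left(- \frac{1}{3}\right) 5 \left(0 + 5\right) - 62\right)} = \frac{1}{-23866 + 10 \left(\left(- \frac{1}{3}\right) 5 \cdot 5 - 62\right)} = \frac{1}{-23866 + 10 \left(- \frac{25}{3} - 62\right)} = \frac{1}{-23866 + 10 \left(- \frac{211}{3}\right)} = \frac{1}{-23866 - \frac{2110}{3}} = \frac{1}{- \frac{73708}{3}} = - \frac{3}{73708}$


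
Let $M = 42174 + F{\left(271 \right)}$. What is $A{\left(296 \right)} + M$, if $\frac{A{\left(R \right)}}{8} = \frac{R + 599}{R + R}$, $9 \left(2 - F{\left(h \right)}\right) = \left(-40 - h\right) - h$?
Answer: $\frac{9380113}{222} \approx 42253.0$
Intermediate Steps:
$F{\left(h \right)} = \frac{58}{9} + \frac{2 h}{9}$ ($F{\left(h \right)} = 2 - \frac{\left(-40 - h\right) - h}{9} = 2 - \frac{-40 - 2 h}{9} = 2 + \left(\frac{40}{9} + \frac{2 h}{9}\right) = \frac{58}{9} + \frac{2 h}{9}$)
$A{\left(R \right)} = \frac{4 \left(599 + R\right)}{R}$ ($A{\left(R \right)} = 8 \frac{R + 599}{R + R} = 8 \frac{599 + R}{2 R} = \frac{4 \left(599 + R\right)}{R}$)
$M = \frac{126722}{3}$ ($M = 42174 + \left(\frac{58}{9} + \frac{2}{9} \cdot 271\right) = 42174 + \left(\frac{58}{9} + \frac{542}{9}\right) = 42174 + \frac{200}{3} = \frac{126722}{3} \approx 42241.0$)
$A{\left(296 \right)} + M = \left(4 + \frac{2396}{296}\right) + \frac{126722}{3} = \left(4 + 2396 \cdot \frac{1}{296}\right) + \frac{126722}{3} = \left(4 + \frac{599}{74}\right) + \frac{126722}{3} = \frac{895}{74} + \frac{126722}{3} = \frac{9380113}{222}$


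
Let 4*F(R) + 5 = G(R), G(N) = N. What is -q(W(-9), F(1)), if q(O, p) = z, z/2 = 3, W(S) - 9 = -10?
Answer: -6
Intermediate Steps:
W(S) = -1 (W(S) = 9 - 10 = -1)
z = 6 (z = 2*3 = 6)
F(R) = -5/4 + R/4
q(O, p) = 6
-q(W(-9), F(1)) = -1*6 = -6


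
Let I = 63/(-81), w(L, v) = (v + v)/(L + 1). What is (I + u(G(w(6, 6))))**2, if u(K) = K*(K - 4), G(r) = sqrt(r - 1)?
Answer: 45376/3969 + 32*sqrt(35)/441 ≈ 11.862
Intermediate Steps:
w(L, v) = 2*v/(1 + L) (w(L, v) = (2*v)/(1 + L) = 2*v/(1 + L))
G(r) = sqrt(-1 + r)
u(K) = K*(-4 + K)
I = -7/9 (I = 63*(-1/81) = -7/9 ≈ -0.77778)
(I + u(G(w(6, 6))))**2 = (-7/9 + sqrt(-1 + 2*6/(1 + 6))*(-4 + sqrt(-1 + 2*6/(1 + 6))))**2 = (-7/9 + sqrt(-1 + 2*6/7)*(-4 + sqrt(-1 + 2*6/7)))**2 = (-7/9 + sqrt(-1 + 2*6*(1/7))*(-4 + sqrt(-1 + 2*6*(1/7))))**2 = (-7/9 + sqrt(-1 + 12/7)*(-4 + sqrt(-1 + 12/7)))**2 = (-7/9 + sqrt(5/7)*(-4 + sqrt(5/7)))**2 = (-7/9 + (sqrt(35)/7)*(-4 + sqrt(35)/7))**2 = (-7/9 + sqrt(35)*(-4 + sqrt(35)/7)/7)**2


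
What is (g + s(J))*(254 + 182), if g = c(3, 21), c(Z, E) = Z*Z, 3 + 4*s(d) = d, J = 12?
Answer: 4905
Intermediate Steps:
s(d) = -¾ + d/4
c(Z, E) = Z²
g = 9 (g = 3² = 9)
(g + s(J))*(254 + 182) = (9 + (-¾ + (¼)*12))*(254 + 182) = (9 + (-¾ + 3))*436 = (9 + 9/4)*436 = (45/4)*436 = 4905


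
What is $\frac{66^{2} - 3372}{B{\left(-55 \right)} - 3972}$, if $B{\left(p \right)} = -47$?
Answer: $- \frac{984}{4019} \approx -0.24484$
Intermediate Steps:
$\frac{66^{2} - 3372}{B{\left(-55 \right)} - 3972} = \frac{66^{2} - 3372}{-47 - 3972} = \frac{4356 - 3372}{-4019} = 984 \left(- \frac{1}{4019}\right) = - \frac{984}{4019}$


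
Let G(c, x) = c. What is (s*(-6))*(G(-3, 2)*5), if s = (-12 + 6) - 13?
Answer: -1710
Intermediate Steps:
s = -19 (s = -6 - 13 = -19)
(s*(-6))*(G(-3, 2)*5) = (-19*(-6))*(-3*5) = 114*(-15) = -1710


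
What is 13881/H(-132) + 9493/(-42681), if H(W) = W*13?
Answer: -202914983/24413532 ≈ -8.3116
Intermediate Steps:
H(W) = 13*W
13881/H(-132) + 9493/(-42681) = 13881/((13*(-132))) + 9493/(-42681) = 13881/(-1716) + 9493*(-1/42681) = 13881*(-1/1716) - 9493/42681 = -4627/572 - 9493/42681 = -202914983/24413532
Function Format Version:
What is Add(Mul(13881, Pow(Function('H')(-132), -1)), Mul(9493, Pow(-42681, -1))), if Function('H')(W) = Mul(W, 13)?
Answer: Rational(-202914983, 24413532) ≈ -8.3116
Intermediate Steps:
Function('H')(W) = Mul(13, W)
Add(Mul(13881, Pow(Function('H')(-132), -1)), Mul(9493, Pow(-42681, -1))) = Add(Mul(13881, Pow(Mul(13, -132), -1)), Mul(9493, Pow(-42681, -1))) = Add(Mul(13881, Pow(-1716, -1)), Mul(9493, Rational(-1, 42681))) = Add(Mul(13881, Rational(-1, 1716)), Rational(-9493, 42681)) = Add(Rational(-4627, 572), Rational(-9493, 42681)) = Rational(-202914983, 24413532)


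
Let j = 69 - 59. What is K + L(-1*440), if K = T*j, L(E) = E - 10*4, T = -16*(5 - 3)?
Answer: -800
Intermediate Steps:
T = -32 (T = -16*2 = -32)
j = 10
L(E) = -40 + E (L(E) = E - 40 = -40 + E)
K = -320 (K = -32*10 = -320)
K + L(-1*440) = -320 + (-40 - 1*440) = -320 + (-40 - 440) = -320 - 480 = -800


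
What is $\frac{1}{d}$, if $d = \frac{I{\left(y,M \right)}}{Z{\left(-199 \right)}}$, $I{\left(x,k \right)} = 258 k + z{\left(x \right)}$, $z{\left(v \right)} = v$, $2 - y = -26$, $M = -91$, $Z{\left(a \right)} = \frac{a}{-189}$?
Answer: $- \frac{199}{4432050} \approx -4.49 \cdot 10^{-5}$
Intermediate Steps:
$Z{\left(a \right)} = - \frac{a}{189}$ ($Z{\left(a \right)} = a \left(- \frac{1}{189}\right) = - \frac{a}{189}$)
$y = 28$ ($y = 2 - -26 = 2 + 26 = 28$)
$I{\left(x,k \right)} = x + 258 k$ ($I{\left(x,k \right)} = 258 k + x = x + 258 k$)
$d = - \frac{4432050}{199}$ ($d = \frac{28 + 258 \left(-91\right)}{\left(- \frac{1}{189}\right) \left(-199\right)} = \frac{28 - 23478}{\frac{199}{189}} = \left(-23450\right) \frac{189}{199} = - \frac{4432050}{199} \approx -22272.0$)
$\frac{1}{d} = \frac{1}{- \frac{4432050}{199}} = - \frac{199}{4432050}$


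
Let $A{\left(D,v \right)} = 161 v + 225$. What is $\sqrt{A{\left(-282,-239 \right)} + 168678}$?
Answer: $2 \sqrt{32606} \approx 361.14$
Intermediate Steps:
$A{\left(D,v \right)} = 225 + 161 v$
$\sqrt{A{\left(-282,-239 \right)} + 168678} = \sqrt{\left(225 + 161 \left(-239\right)\right) + 168678} = \sqrt{\left(225 - 38479\right) + 168678} = \sqrt{-38254 + 168678} = \sqrt{130424} = 2 \sqrt{32606}$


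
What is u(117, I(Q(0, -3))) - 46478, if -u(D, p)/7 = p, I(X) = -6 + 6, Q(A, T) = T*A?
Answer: -46478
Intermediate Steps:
Q(A, T) = A*T
I(X) = 0
u(D, p) = -7*p
u(117, I(Q(0, -3))) - 46478 = -7*0 - 46478 = 0 - 46478 = -46478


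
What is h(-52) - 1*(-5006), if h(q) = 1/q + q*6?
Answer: 244087/52 ≈ 4694.0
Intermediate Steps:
h(q) = 1/q + 6*q
h(-52) - 1*(-5006) = (1/(-52) + 6*(-52)) - 1*(-5006) = (-1/52 - 312) + 5006 = -16225/52 + 5006 = 244087/52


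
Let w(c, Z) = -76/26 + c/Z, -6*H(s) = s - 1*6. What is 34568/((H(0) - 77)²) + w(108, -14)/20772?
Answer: 2041769999/341190486 ≈ 5.9843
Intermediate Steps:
H(s) = 1 - s/6 (H(s) = -(s - 1*6)/6 = -(s - 6)/6 = -(-6 + s)/6 = 1 - s/6)
w(c, Z) = -38/13 + c/Z (w(c, Z) = -76*1/26 + c/Z = -38/13 + c/Z)
34568/((H(0) - 77)²) + w(108, -14)/20772 = 34568/(((1 - ⅙*0) - 77)²) + (-38/13 + 108/(-14))/20772 = 34568/(((1 + 0) - 77)²) + (-38/13 + 108*(-1/14))*(1/20772) = 34568/((1 - 77)²) + (-38/13 - 54/7)*(1/20772) = 34568/((-76)²) - 968/91*1/20772 = 34568/5776 - 242/472563 = 34568*(1/5776) - 242/472563 = 4321/722 - 242/472563 = 2041769999/341190486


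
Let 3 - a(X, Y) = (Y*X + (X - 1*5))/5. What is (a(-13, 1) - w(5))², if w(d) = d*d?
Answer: 6241/25 ≈ 249.64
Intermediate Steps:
w(d) = d²
a(X, Y) = 4 - X/5 - X*Y/5 (a(X, Y) = 3 - (Y*X + (X - 1*5))/5 = 3 - (X*Y + (X - 5))/5 = 3 - (X*Y + (-5 + X))/5 = 3 - (-5 + X + X*Y)/5 = 3 - (-1 + X/5 + X*Y/5) = 3 + (1 - X/5 - X*Y/5) = 4 - X/5 - X*Y/5)
(a(-13, 1) - w(5))² = ((4 - ⅕*(-13) - ⅕*(-13)*1) - 1*5²)² = ((4 + 13/5 + 13/5) - 1*25)² = (46/5 - 25)² = (-79/5)² = 6241/25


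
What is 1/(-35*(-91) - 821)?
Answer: 1/2364 ≈ 0.00042301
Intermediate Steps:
1/(-35*(-91) - 821) = 1/(3185 - 821) = 1/2364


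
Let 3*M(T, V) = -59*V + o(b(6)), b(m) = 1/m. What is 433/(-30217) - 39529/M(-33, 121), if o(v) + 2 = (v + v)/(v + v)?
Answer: 170488179/10273780 ≈ 16.594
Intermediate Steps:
o(v) = -1 (o(v) = -2 + (v + v)/(v + v) = -2 + (2*v)/((2*v)) = -2 + (2*v)*(1/(2*v)) = -2 + 1 = -1)
M(T, V) = -⅓ - 59*V/3 (M(T, V) = (-59*V - 1)/3 = (-1 - 59*V)/3 = -⅓ - 59*V/3)
433/(-30217) - 39529/M(-33, 121) = 433/(-30217) - 39529/(-⅓ - 59/3*121) = 433*(-1/30217) - 39529/(-⅓ - 7139/3) = -433/30217 - 39529/(-2380) = -433/30217 - 39529*(-1/2380) = -433/30217 + 5647/340 = 170488179/10273780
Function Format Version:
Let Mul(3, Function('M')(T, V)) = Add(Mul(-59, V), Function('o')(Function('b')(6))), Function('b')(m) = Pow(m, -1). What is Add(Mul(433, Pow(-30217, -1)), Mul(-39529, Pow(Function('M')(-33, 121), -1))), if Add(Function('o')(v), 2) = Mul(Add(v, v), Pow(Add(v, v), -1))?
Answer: Rational(170488179, 10273780) ≈ 16.594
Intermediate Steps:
Function('o')(v) = -1 (Function('o')(v) = Add(-2, Mul(Add(v, v), Pow(Add(v, v), -1))) = Add(-2, Mul(Mul(2, v), Pow(Mul(2, v), -1))) = Add(-2, Mul(Mul(2, v), Mul(Rational(1, 2), Pow(v, -1)))) = Add(-2, 1) = -1)
Function('M')(T, V) = Add(Rational(-1, 3), Mul(Rational(-59, 3), V)) (Function('M')(T, V) = Mul(Rational(1, 3), Add(Mul(-59, V), -1)) = Mul(Rational(1, 3), Add(-1, Mul(-59, V))) = Add(Rational(-1, 3), Mul(Rational(-59, 3), V)))
Add(Mul(433, Pow(-30217, -1)), Mul(-39529, Pow(Function('M')(-33, 121), -1))) = Add(Mul(433, Pow(-30217, -1)), Mul(-39529, Pow(Add(Rational(-1, 3), Mul(Rational(-59, 3), 121)), -1))) = Add(Mul(433, Rational(-1, 30217)), Mul(-39529, Pow(Add(Rational(-1, 3), Rational(-7139, 3)), -1))) = Add(Rational(-433, 30217), Mul(-39529, Pow(-2380, -1))) = Add(Rational(-433, 30217), Mul(-39529, Rational(-1, 2380))) = Add(Rational(-433, 30217), Rational(5647, 340)) = Rational(170488179, 10273780)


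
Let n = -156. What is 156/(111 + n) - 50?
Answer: -802/15 ≈ -53.467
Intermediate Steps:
156/(111 + n) - 50 = 156/(111 - 156) - 50 = 156/(-45) - 50 = -1/45*156 - 50 = -52/15 - 50 = -802/15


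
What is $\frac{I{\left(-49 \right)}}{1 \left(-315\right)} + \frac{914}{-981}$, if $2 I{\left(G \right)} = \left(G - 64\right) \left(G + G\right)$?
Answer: $- \frac{30263}{1635} \approx -18.509$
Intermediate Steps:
$I{\left(G \right)} = G \left(-64 + G\right)$ ($I{\left(G \right)} = \frac{\left(G - 64\right) \left(G + G\right)}{2} = \frac{\left(-64 + G\right) 2 G}{2} = \frac{2 G \left(-64 + G\right)}{2} = G \left(-64 + G\right)$)
$\frac{I{\left(-49 \right)}}{1 \left(-315\right)} + \frac{914}{-981} = \frac{\left(-49\right) \left(-64 - 49\right)}{1 \left(-315\right)} + \frac{914}{-981} = \frac{\left(-49\right) \left(-113\right)}{-315} + 914 \left(- \frac{1}{981}\right) = 5537 \left(- \frac{1}{315}\right) - \frac{914}{981} = - \frac{791}{45} - \frac{914}{981} = - \frac{30263}{1635}$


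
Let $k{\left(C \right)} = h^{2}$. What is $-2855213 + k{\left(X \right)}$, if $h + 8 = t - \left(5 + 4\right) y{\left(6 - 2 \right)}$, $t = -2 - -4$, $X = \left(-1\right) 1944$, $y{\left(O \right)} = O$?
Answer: $-2853449$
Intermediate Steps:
$X = -1944$
$t = 2$ ($t = -2 + 4 = 2$)
$h = -42$ ($h = -8 + \left(2 - \left(5 + 4\right) \left(6 - 2\right)\right) = -8 + \left(2 - 9 \cdot 4\right) = -8 + \left(2 - 36\right) = -8 - 34 = -42$)
$k{\left(C \right)} = 1764$ ($k{\left(C \right)} = \left(-42\right)^{2} = 1764$)
$-2855213 + k{\left(X \right)} = -2855213 + 1764 = -2853449$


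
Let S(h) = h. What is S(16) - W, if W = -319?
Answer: 335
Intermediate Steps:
S(16) - W = 16 - 1*(-319) = 16 + 319 = 335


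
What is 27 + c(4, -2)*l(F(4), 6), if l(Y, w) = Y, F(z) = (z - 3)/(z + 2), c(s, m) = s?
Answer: 83/3 ≈ 27.667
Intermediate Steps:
F(z) = (-3 + z)/(2 + z)
27 + c(4, -2)*l(F(4), 6) = 27 + 4*((-3 + 4)/(2 + 4)) = 27 + 4*(1/6) = 27 + 4*((⅙)*1) = 27 + 4*(⅙) = 27 + ⅔ = 83/3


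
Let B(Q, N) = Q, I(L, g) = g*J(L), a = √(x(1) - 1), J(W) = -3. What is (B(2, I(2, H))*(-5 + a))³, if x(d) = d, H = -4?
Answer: -1000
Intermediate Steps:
a = 0 (a = √(1 - 1) = √0 = 0)
I(L, g) = -3*g (I(L, g) = g*(-3) = -3*g)
(B(2, I(2, H))*(-5 + a))³ = (2*(-5 + 0))³ = (2*(-5))³ = (-10)³ = -1000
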